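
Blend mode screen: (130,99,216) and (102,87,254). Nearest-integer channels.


Screen: C = 255 - (255-A)×(255-B)/255, rounded to nearest integer
R: 255 - (255-130)×(255-102)/255 = 255 - 19125/255 ≈ 255 - 75.000 = 180.000 → 180
G: 255 - (255-99)×(255-87)/255 = 255 - 26208/255 ≈ 255 - 102.776 = 152.224 → 152
B: 255 - (255-216)×(255-254)/255 = 255 - 39/255 ≈ 255 - 0.153 = 254.847 → 255
= RGB(180, 152, 255)


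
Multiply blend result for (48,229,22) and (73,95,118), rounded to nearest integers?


Multiply: C = A×B/255, rounded to nearest integer
R: 48×73/255 = 3504/255 ≈ 13.741 → 14
G: 229×95/255 = 21755/255 ≈ 85.314 → 85
B: 22×118/255 = 2596/255 ≈ 10.180 → 10
= RGB(14, 85, 10)


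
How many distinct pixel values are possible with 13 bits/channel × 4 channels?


Total bits = 13 bits/channel × 4 channels = 52 bits
Distinct pixel values = 2^52
= 4,503,599,627,370,496 pixel values


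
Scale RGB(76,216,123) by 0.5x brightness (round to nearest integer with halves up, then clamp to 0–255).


Multiply each channel by 0.5, round half up, clamp to [0, 255]
R: 76×0.5 = 38
G: 216×0.5 = 108
B: 123×0.5 = 61.5 → round → 62
= RGB(38, 108, 62)


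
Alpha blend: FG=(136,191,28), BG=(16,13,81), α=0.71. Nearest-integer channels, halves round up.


C = α×F + (1-α)×B, with 1-α = 0.29
R: 0.71×136 + 0.29×16 = 96.56 + 4.64 = 101.20 → 101
G: 0.71×191 + 0.29×13 = 135.61 + 3.77 = 139.38 → 139
B: 0.71×28 + 0.29×81 = 19.88 + 23.49 = 43.37 → 43
= RGB(101, 139, 43)


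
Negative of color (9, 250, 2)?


Invert: (255-R, 255-G, 255-B)
R: 255-9 = 246
G: 255-250 = 5
B: 255-2 = 253
= RGB(246, 5, 253)


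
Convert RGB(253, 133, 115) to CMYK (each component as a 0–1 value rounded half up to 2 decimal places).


R'=253/255≈0.9922, G'=133/255≈0.5216, B'=115/255≈0.4510
K = 1 - max(R',G',B') = 1 - 253/255 = 2/255 = 0.00784… → 0.01
(1-R'-K)/(1-K) simplifies to (max-R)/max with max = 253:
C = (253-253)/253 = 0/253 = 0 → 0.00
M = (253-133)/253 = 120/253 = 0.47430… → 0.47
Y = (253-115)/253 = 138/253 = 0.54545… → 0.55
= CMYK(0.00, 0.47, 0.55, 0.01)


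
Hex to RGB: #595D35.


59 → 89 (R)
5D → 93 (G)
35 → 53 (B)
= RGB(89, 93, 53)


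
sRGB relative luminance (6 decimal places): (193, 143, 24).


Linearize each channel (sRGB transfer function): c = v/255; c_lin = c/12.92 if c ≤ 0.04045, else ((c+0.055)/1.055)^2.4
  R: 193/255 ≈ 0.756863 > 0.04045 → ((0.756863+0.055)/1.055)^2.4 ≈ 0.533276
  G: 143/255 ≈ 0.560784 > 0.04045 → ((0.560784+0.055)/1.055)^2.4 ≈ 0.274677
  B: 24/255 ≈ 0.094118 > 0.04045 → ((0.094118+0.055)/1.055)^2.4 ≈ 0.009134
R_lin = 0.533276, G_lin = 0.274677, B_lin = 0.009134
L = 0.2126×R + 0.7152×G + 0.0722×B
L = 0.2126×0.533276 + 0.7152×0.274677 + 0.0722×0.009134
L ≈ 0.310483


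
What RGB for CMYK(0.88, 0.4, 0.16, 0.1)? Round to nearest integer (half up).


R = 255 × (1-C) × (1-K) = 255 × 0.12 × 0.90 = 27.54 → 28
G = 255 × (1-M) × (1-K) = 255 × 0.60 × 0.90 = 137.7 → 138
B = 255 × (1-Y) × (1-K) = 255 × 0.84 × 0.90 = 192.78 → 193
= RGB(28, 138, 193)


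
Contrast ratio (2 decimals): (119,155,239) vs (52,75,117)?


Linearize each sRGB channel c=v/255: c/12.92 if c ≤ 0.04045 else ((c+0.055)/1.055)^2.4
L = 0.2126×R_lin + 0.7152×G_lin + 0.0722×B_lin
Color 1 (119,155,239):
  R=119: 119/255≈0.4667 > 0.04045 → ((0.4667+0.055)/1.055)^2.4 ≈ 0.18447
  G=155: 155/255≈0.6078 > 0.04045 → ((0.6078+0.055)/1.055)^2.4 ≈ 0.32778
  B=239: 239/255≈0.9373 > 0.04045 → ((0.9373+0.055)/1.055)^2.4 ≈ 0.86316
  L1 = 0.2126×0.18447 + 0.7152×0.32778 + 0.0722×0.86316 ≈ 0.33597
Color 2 (52,75,117):
  R=52: 52/255≈0.2039 > 0.04045 → ((0.2039+0.055)/1.055)^2.4 ≈ 0.03434
  G=75: 75/255≈0.2941 > 0.04045 → ((0.2941+0.055)/1.055)^2.4 ≈ 0.07036
  B=117: 117/255≈0.4588 > 0.04045 → ((0.4588+0.055)/1.055)^2.4 ≈ 0.17789
  L2 = 0.2126×0.03434 + 0.7152×0.07036 + 0.0722×0.17789 ≈ 0.07047
Lighter = 0.33597, Darker = 0.07047
Ratio = (L_lighter + 0.05) / (L_darker + 0.05)
Ratio = (0.33597 + 0.05) / (0.07047 + 0.05) = 0.38597 / 0.12047 ≈ 3.2040
Ratio ≈ 3.20:1


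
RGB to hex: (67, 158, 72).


R = 67 → 43 (hex)
G = 158 → 9E (hex)
B = 72 → 48 (hex)
Hex = #439E48


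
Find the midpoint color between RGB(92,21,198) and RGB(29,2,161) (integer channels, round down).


Midpoint: each channel = ⌊(C₁+C₂)/2⌋
R: ⌊(92+29)/2⌋ = 60
G: ⌊(21+2)/2⌋ = 11
B: ⌊(198+161)/2⌋ = 179
= RGB(60, 11, 179)


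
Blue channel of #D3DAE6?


Color: #D3DAE6
R = D3 = 211
G = DA = 218
B = E6 = 230
Blue = 230


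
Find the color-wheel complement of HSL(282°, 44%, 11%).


Complement = opposite side of color wheel = hue + 180°
H' = (282 + 180) mod 360 = 102°
S and L unchanged.
= HSL(102°, 44%, 11%)


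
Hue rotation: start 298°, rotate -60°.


New hue = (H + rotation) mod 360
New hue = (298 -60) mod 360
= 238 mod 360
= 238°


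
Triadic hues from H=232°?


Triadic: equally spaced at 120° intervals
H1 = 232°
H2 = (232 + 120) mod 360 = 352°
H3 = (232 + 240) mod 360 = 112°
Triadic = 232°, 352°, 112°


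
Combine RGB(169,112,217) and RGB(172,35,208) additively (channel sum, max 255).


Additive: each channel = min(255, C₁+C₂)
R: 169+172 = 341 → 255
G: 112+35 = 147 → 147
B: 217+208 = 425 → 255
= RGB(255, 147, 255)


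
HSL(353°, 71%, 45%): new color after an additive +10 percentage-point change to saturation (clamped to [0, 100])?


Original S = 71%
Adjustment = +10 percentage points
New S = 71 + (10) = 81
Clamp to [0, 100] → 81
= HSL(353°, 81%, 45%)


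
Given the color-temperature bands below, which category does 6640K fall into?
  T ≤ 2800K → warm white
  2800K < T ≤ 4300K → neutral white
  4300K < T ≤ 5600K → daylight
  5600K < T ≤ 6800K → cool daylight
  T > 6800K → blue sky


Temperature: 6640K
5600K < 6640K ≤ 6800K → cool daylight
Classification: cool daylight


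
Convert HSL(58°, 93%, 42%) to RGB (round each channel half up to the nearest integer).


H=58°, S=0.93, L=0.42
C = (1-|2L-1|)×S = (1-|-0.16|)×0.93 = 0.7812
H' = H/60 = 58/60 ≈ 0.9667; X = C×(1-|H' mod 2 - 1|) = 0.75516
m = L - C/2 = 0.42 - 0.3906 = 0.0294
Sector ⌊H'⌋ = 0 → (R',G',B') = (0.7812, 0.75516, 0.0)
RGB = ((R'+m)×255, (G'+m)×255, (B'+m)×255) = (206.703, 200.0628, 7.497)
Round half up → RGB(207, 200, 7)


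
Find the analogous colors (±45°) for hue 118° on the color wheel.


Base hue: 118°
Left analog: (118 - 45) mod 360 = 73°
Right analog: (118 + 45) mod 360 = 163°
Analogous hues = 73° and 163°


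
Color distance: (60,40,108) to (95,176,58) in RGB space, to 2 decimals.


d = √[(R₁-R₂)² + (G₁-G₂)² + (B₁-B₂)²]
d = √[(60-95)² + (40-176)² + (108-58)²]
d = √[1225 + 18496 + 2500]
d = √22221
d ≈ 149.07


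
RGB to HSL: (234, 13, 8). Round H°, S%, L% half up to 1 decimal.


Normalize: R'=234/255≈0.9176, G'=13/255≈0.0510, B'=8/255≈0.0314
Max=234/255, Min=8/255, Δ=Max-Min=226/255
L = (Max+Min)/2 = (234+8)/510 = 242/510 = 0.47450… → L = 47.5%
L ≤ 0.5 → S = Δ/(Max+Min) = 226/(234+8) = 226/242 = 0.93388… → S = 93.4%
(the 1/255 factors cancel in S and H, so raw channel differences can be used)
Max is R' → H = 60 × (((G-B)/Δ) mod 6) = 60 × (((13-8)/226) mod 6)
  5/226 = 0.0221…
  H = 60 × 0.0221… = 1.327…° → H = 1.3°
= HSL(1.3°, 93.4%, 47.5%)


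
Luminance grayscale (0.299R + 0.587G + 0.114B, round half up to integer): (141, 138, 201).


Gray = 0.299×R + 0.587×G + 0.114×B
Gray = 0.299×141 + 0.587×138 + 0.114×201
Gray = 42.159 + 81.006 + 22.914
Gray = 146.079 → round half up → 146
Gray = 146


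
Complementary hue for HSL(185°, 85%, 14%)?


Complement = opposite side of color wheel = hue + 180°
H' = (185 + 180) mod 360 = 5°
S and L unchanged.
= HSL(5°, 85%, 14%)


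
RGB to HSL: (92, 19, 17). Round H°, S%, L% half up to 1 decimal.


Normalize: R'=92/255≈0.3608, G'=19/255≈0.0745, B'=17/255≈0.0667
Max=92/255, Min=17/255, Δ=Max-Min=75/255
L = (Max+Min)/2 = (92+17)/510 = 109/510 = 0.21372… → L = 21.4%
L ≤ 0.5 → S = Δ/(Max+Min) = 75/(92+17) = 75/109 = 0.68807… → S = 68.8%
(the 1/255 factors cancel in S and H, so raw channel differences can be used)
Max is R' → H = 60 × (((G-B)/Δ) mod 6) = 60 × (((19-17)/75) mod 6)
  2/75 = 0.0266…
  H = 60 × 0.0266… = 1.6° → H = 1.6°
= HSL(1.6°, 68.8%, 21.4%)


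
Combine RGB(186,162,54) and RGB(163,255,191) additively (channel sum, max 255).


Additive: each channel = min(255, C₁+C₂)
R: 186+163 = 349 → 255
G: 162+255 = 417 → 255
B: 54+191 = 245 → 245
= RGB(255, 255, 245)


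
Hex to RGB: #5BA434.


5B → 91 (R)
A4 → 164 (G)
34 → 52 (B)
= RGB(91, 164, 52)


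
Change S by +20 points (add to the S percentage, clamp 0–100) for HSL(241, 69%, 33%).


Original S = 69%
Adjustment = +20 percentage points
New S = 69 + (20) = 89
Clamp to [0, 100] → 89
= HSL(241°, 89%, 33%)


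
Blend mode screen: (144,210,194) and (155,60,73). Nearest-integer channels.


Screen: C = 255 - (255-A)×(255-B)/255, rounded to nearest integer
R: 255 - (255-144)×(255-155)/255 = 255 - 11100/255 ≈ 255 - 43.529 = 211.471 → 211
G: 255 - (255-210)×(255-60)/255 = 255 - 8775/255 ≈ 255 - 34.412 = 220.588 → 221
B: 255 - (255-194)×(255-73)/255 = 255 - 11102/255 ≈ 255 - 43.537 = 211.463 → 211
= RGB(211, 221, 211)


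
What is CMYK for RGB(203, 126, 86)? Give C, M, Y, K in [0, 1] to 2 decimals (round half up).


R'=203/255≈0.7961, G'=126/255≈0.4941, B'=86/255≈0.3373
K = 1 - max(R',G',B') = 1 - 203/255 = 52/255 = 0.20392… → 0.20
(1-R'-K)/(1-K) simplifies to (max-R)/max with max = 203:
C = (203-203)/203 = 0/203 = 0 → 0.00
M = (203-126)/203 = 77/203 = 0.37931… → 0.38
Y = (203-86)/203 = 117/203 = 0.57635… → 0.58
= CMYK(0.00, 0.38, 0.58, 0.20)


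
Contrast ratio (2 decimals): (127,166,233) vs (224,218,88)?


Linearize each sRGB channel c=v/255: c/12.92 if c ≤ 0.04045 else ((c+0.055)/1.055)^2.4
L = 0.2126×R_lin + 0.7152×G_lin + 0.0722×B_lin
Color 1 (127,166,233):
  R=127: 127/255≈0.4980 > 0.04045 → ((0.4980+0.055)/1.055)^2.4 ≈ 0.21223
  G=166: 166/255≈0.6510 > 0.04045 → ((0.6510+0.055)/1.055)^2.4 ≈ 0.38133
  B=233: 233/255≈0.9137 > 0.04045 → ((0.9137+0.055)/1.055)^2.4 ≈ 0.81485
  L1 = 0.2126×0.21223 + 0.7152×0.38133 + 0.0722×0.81485 ≈ 0.37668
Color 2 (224,218,88):
  R=224: 224/255≈0.8784 > 0.04045 → ((0.8784+0.055)/1.055)^2.4 ≈ 0.74540
  G=218: 218/255≈0.8549 > 0.04045 → ((0.8549+0.055)/1.055)^2.4 ≈ 0.70110
  B=88: 88/255≈0.3451 > 0.04045 → ((0.3451+0.055)/1.055)^2.4 ≈ 0.09759
  L2 = 0.2126×0.74540 + 0.7152×0.70110 + 0.0722×0.09759 ≈ 0.66695
Lighter = 0.66695, Darker = 0.37668
Ratio = (L_lighter + 0.05) / (L_darker + 0.05)
Ratio = (0.66695 + 0.05) / (0.37668 + 0.05) = 0.71695 / 0.42668 ≈ 1.6803
Ratio ≈ 1.68:1


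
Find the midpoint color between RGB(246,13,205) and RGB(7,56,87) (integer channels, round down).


Midpoint: each channel = ⌊(C₁+C₂)/2⌋
R: ⌊(246+7)/2⌋ = 126
G: ⌊(13+56)/2⌋ = 34
B: ⌊(205+87)/2⌋ = 146
= RGB(126, 34, 146)


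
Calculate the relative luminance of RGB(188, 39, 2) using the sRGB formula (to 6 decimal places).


Linearize each channel (sRGB transfer function): c = v/255; c_lin = c/12.92 if c ≤ 0.04045, else ((c+0.055)/1.055)^2.4
  R: 188/255 ≈ 0.737255 > 0.04045 → ((0.737255+0.055)/1.055)^2.4 ≈ 0.502886
  G: 39/255 ≈ 0.152941 > 0.04045 → ((0.152941+0.055)/1.055)^2.4 ≈ 0.020289
  B: 2/255 ≈ 0.007843 ≤ 0.04045 → 0.007843/12.92 ≈ 0.000607
R_lin = 0.502886, G_lin = 0.020289, B_lin = 0.000607
L = 0.2126×R + 0.7152×G + 0.0722×B
L = 0.2126×0.502886 + 0.7152×0.020289 + 0.0722×0.000607
L ≈ 0.121468


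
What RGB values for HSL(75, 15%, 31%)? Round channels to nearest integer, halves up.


H=75°, S=0.15, L=0.31
C = (1-|2L-1|)×S = (1-|-0.38|)×0.15 = 0.093
H' = H/60 = 75/60 ≈ 1.2500; X = C×(1-|H' mod 2 - 1|) = 0.06975
m = L - C/2 = 0.31 - 0.0465 = 0.2635
Sector ⌊H'⌋ = 1 → (R',G',B') = (0.06975, 0.093, 0.0)
RGB = ((R'+m)×255, (G'+m)×255, (B'+m)×255) = (84.97875, 90.9075, 67.1925)
Round half up → RGB(85, 91, 67)


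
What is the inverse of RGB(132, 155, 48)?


Invert: (255-R, 255-G, 255-B)
R: 255-132 = 123
G: 255-155 = 100
B: 255-48 = 207
= RGB(123, 100, 207)


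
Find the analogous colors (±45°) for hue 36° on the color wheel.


Base hue: 36°
Left analog: (36 - 45) mod 360 = 351°
Right analog: (36 + 45) mod 360 = 81°
Analogous hues = 351° and 81°


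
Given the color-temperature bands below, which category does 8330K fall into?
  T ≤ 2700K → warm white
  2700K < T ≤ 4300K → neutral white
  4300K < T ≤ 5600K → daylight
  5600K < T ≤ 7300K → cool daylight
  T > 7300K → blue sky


Temperature: 8330K
8330K > 7300K → blue sky
Classification: blue sky


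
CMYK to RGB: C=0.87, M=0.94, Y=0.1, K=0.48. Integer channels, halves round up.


R = 255 × (1-C) × (1-K) = 255 × 0.13 × 0.52 = 17.238 → 17
G = 255 × (1-M) × (1-K) = 255 × 0.06 × 0.52 = 7.956 → 8
B = 255 × (1-Y) × (1-K) = 255 × 0.90 × 0.52 = 119.34 → 119
= RGB(17, 8, 119)


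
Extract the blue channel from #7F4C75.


Color: #7F4C75
R = 7F = 127
G = 4C = 76
B = 75 = 117
Blue = 117


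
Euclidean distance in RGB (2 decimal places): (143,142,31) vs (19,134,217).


d = √[(R₁-R₂)² + (G₁-G₂)² + (B₁-B₂)²]
d = √[(143-19)² + (142-134)² + (31-217)²]
d = √[15376 + 64 + 34596]
d = √50036
d ≈ 223.69


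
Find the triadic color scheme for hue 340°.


Triadic: equally spaced at 120° intervals
H1 = 340°
H2 = (340 + 120) mod 360 = 100°
H3 = (340 + 240) mod 360 = 220°
Triadic = 340°, 100°, 220°


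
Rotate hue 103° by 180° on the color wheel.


New hue = (H + rotation) mod 360
New hue = (103 + 180) mod 360
= 283 mod 360
= 283°


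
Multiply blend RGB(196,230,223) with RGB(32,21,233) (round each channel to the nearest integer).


Multiply: C = A×B/255, rounded to nearest integer
R: 196×32/255 = 6272/255 ≈ 24.596 → 25
G: 230×21/255 = 4830/255 ≈ 18.941 → 19
B: 223×233/255 = 51959/255 ≈ 203.761 → 204
= RGB(25, 19, 204)


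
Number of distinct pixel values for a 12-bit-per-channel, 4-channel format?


Total bits = 12 bits/channel × 4 channels = 48 bits
Distinct pixel values = 2^48
= 281,474,976,710,656 pixel values


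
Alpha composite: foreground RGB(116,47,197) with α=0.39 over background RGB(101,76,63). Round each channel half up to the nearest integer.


C = α×F + (1-α)×B, with 1-α = 0.61
R: 0.39×116 + 0.61×101 = 45.24 + 61.61 = 106.85 → 107
G: 0.39×47 + 0.61×76 = 18.33 + 46.36 = 64.69 → 65
B: 0.39×197 + 0.61×63 = 76.83 + 38.43 = 115.26 → 115
= RGB(107, 65, 115)


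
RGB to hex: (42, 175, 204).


R = 42 → 2A (hex)
G = 175 → AF (hex)
B = 204 → CC (hex)
Hex = #2AAFCC


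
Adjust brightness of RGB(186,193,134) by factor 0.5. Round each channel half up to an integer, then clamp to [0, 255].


Multiply each channel by 0.5, round half up, clamp to [0, 255]
R: 186×0.5 = 93
G: 193×0.5 = 96.5 → round → 97
B: 134×0.5 = 67
= RGB(93, 97, 67)


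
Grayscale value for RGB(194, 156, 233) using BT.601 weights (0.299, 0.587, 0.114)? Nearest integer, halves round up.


Gray = 0.299×R + 0.587×G + 0.114×B
Gray = 0.299×194 + 0.587×156 + 0.114×233
Gray = 58.006 + 91.572 + 26.562
Gray = 176.140 → round half up → 176
Gray = 176


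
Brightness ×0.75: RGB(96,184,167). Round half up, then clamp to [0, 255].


Multiply each channel by 0.75, round half up, clamp to [0, 255]
R: 96×0.75 = 72
G: 184×0.75 = 138
B: 167×0.75 = 125.25 → round → 125
= RGB(72, 138, 125)


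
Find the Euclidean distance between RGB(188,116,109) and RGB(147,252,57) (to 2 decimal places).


d = √[(R₁-R₂)² + (G₁-G₂)² + (B₁-B₂)²]
d = √[(188-147)² + (116-252)² + (109-57)²]
d = √[1681 + 18496 + 2704]
d = √22881
d ≈ 151.26


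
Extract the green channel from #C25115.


Color: #C25115
R = C2 = 194
G = 51 = 81
B = 15 = 21
Green = 81


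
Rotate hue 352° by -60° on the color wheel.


New hue = (H + rotation) mod 360
New hue = (352 -60) mod 360
= 292 mod 360
= 292°


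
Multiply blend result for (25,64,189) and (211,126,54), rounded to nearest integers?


Multiply: C = A×B/255, rounded to nearest integer
R: 25×211/255 = 5275/255 ≈ 20.686 → 21
G: 64×126/255 = 8064/255 ≈ 31.624 → 32
B: 189×54/255 = 10206/255 ≈ 40.024 → 40
= RGB(21, 32, 40)


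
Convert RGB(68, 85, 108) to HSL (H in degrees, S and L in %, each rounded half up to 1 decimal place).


Normalize: R'=68/255≈0.2667, G'=85/255≈0.3333, B'=108/255≈0.4235
Max=108/255, Min=68/255, Δ=Max-Min=40/255
L = (Max+Min)/2 = (108+68)/510 = 176/510 = 0.34509… → L = 34.5%
L ≤ 0.5 → S = Δ/(Max+Min) = 40/(108+68) = 40/176 = 0.22727… → S = 22.7%
(the 1/255 factors cancel in S and H, so raw channel differences can be used)
Max is B' → H = 60 × ((R-G)/Δ + 4) = 60 × ((68-85)/40 + 4)
  -17/40 + 4 = -0.425 + 4 = 3.575
  H = 60 × 3.575 = 214.5° → H = 214.5°
= HSL(214.5°, 22.7%, 34.5%)


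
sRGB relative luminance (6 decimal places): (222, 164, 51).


Linearize each channel (sRGB transfer function): c = v/255; c_lin = c/12.92 if c ≤ 0.04045, else ((c+0.055)/1.055)^2.4
  R: 222/255 ≈ 0.870588 > 0.04045 → ((0.870588+0.055)/1.055)^2.4 ≈ 0.730461
  G: 164/255 ≈ 0.643137 > 0.04045 → ((0.643137+0.055)/1.055)^2.4 ≈ 0.371238
  B: 51/255 ≈ 0.200000 > 0.04045 → ((0.200000+0.055)/1.055)^2.4 ≈ 0.033105
R_lin = 0.730461, G_lin = 0.371238, B_lin = 0.033105
L = 0.2126×R + 0.7152×G + 0.0722×B
L = 0.2126×0.730461 + 0.7152×0.371238 + 0.0722×0.033105
L ≈ 0.423195


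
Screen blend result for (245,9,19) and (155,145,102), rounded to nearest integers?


Screen: C = 255 - (255-A)×(255-B)/255, rounded to nearest integer
R: 255 - (255-245)×(255-155)/255 = 255 - 1000/255 ≈ 255 - 3.922 = 251.078 → 251
G: 255 - (255-9)×(255-145)/255 = 255 - 27060/255 ≈ 255 - 106.118 = 148.882 → 149
B: 255 - (255-19)×(255-102)/255 = 255 - 36108/255 ≈ 255 - 141.600 = 113.400 → 113
= RGB(251, 149, 113)


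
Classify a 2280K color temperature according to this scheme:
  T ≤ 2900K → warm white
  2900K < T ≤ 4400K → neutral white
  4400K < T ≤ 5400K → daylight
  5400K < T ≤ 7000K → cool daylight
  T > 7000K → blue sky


Temperature: 2280K
2280K ≤ 2900K → warm white
Classification: warm white


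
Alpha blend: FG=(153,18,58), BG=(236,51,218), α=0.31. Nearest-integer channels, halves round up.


C = α×F + (1-α)×B, with 1-α = 0.69
R: 0.31×153 + 0.69×236 = 47.43 + 162.84 = 210.27 → 210
G: 0.31×18 + 0.69×51 = 5.58 + 35.19 = 40.77 → 41
B: 0.31×58 + 0.69×218 = 17.98 + 150.42 = 168.40 → 168
= RGB(210, 41, 168)


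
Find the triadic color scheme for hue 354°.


Triadic: equally spaced at 120° intervals
H1 = 354°
H2 = (354 + 120) mod 360 = 114°
H3 = (354 + 240) mod 360 = 234°
Triadic = 354°, 114°, 234°


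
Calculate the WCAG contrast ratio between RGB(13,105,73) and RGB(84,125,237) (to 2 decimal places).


Linearize each sRGB channel c=v/255: c/12.92 if c ≤ 0.04045 else ((c+0.055)/1.055)^2.4
L = 0.2126×R_lin + 0.7152×G_lin + 0.0722×B_lin
Color 1 (13,105,73):
  R=13: 13/255≈0.0510 > 0.04045 → ((0.0510+0.055)/1.055)^2.4 ≈ 0.00402
  G=105: 105/255≈0.4118 > 0.04045 → ((0.4118+0.055)/1.055)^2.4 ≈ 0.14126
  B=73: 73/255≈0.2863 > 0.04045 → ((0.2863+0.055)/1.055)^2.4 ≈ 0.06663
  L1 = 0.2126×0.00402 + 0.7152×0.14126 + 0.0722×0.06663 ≈ 0.10670
Color 2 (84,125,237):
  R=84: 84/255≈0.3294 > 0.04045 → ((0.3294+0.055)/1.055)^2.4 ≈ 0.08866
  G=125: 125/255≈0.4902 > 0.04045 → ((0.4902+0.055)/1.055)^2.4 ≈ 0.20508
  B=237: 237/255≈0.9294 > 0.04045 → ((0.9294+0.055)/1.055)^2.4 ≈ 0.84687
  L2 = 0.2126×0.08866 + 0.7152×0.20508 + 0.0722×0.84687 ≈ 0.22666
Lighter = 0.22666, Darker = 0.10670
Ratio = (L_lighter + 0.05) / (L_darker + 0.05)
Ratio = (0.22666 + 0.05) / (0.10670 + 0.05) = 0.27666 / 0.15670 ≈ 1.7656
Ratio ≈ 1.77:1


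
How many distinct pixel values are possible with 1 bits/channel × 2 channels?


Total bits = 1 bits/channel × 2 channels = 2 bits
Distinct pixel values = 2^2
= 4 pixel values


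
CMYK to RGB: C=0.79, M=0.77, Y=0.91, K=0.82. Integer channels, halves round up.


R = 255 × (1-C) × (1-K) = 255 × 0.21 × 0.18 = 9.639 → 10
G = 255 × (1-M) × (1-K) = 255 × 0.23 × 0.18 = 10.557 → 11
B = 255 × (1-Y) × (1-K) = 255 × 0.09 × 0.18 = 4.131 → 4
= RGB(10, 11, 4)


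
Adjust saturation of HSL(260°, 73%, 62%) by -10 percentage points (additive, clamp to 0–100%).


Original S = 73%
Adjustment = -10 percentage points
New S = 73 + (-10) = 63
Clamp to [0, 100] → 63
= HSL(260°, 63%, 62%)


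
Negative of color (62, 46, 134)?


Invert: (255-R, 255-G, 255-B)
R: 255-62 = 193
G: 255-46 = 209
B: 255-134 = 121
= RGB(193, 209, 121)


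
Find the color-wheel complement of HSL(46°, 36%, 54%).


Complement = opposite side of color wheel = hue + 180°
H' = (46 + 180) mod 360 = 226°
S and L unchanged.
= HSL(226°, 36%, 54%)


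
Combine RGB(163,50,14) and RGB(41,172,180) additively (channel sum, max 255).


Additive: each channel = min(255, C₁+C₂)
R: 163+41 = 204 → 204
G: 50+172 = 222 → 222
B: 14+180 = 194 → 194
= RGB(204, 222, 194)


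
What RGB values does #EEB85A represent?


EE → 238 (R)
B8 → 184 (G)
5A → 90 (B)
= RGB(238, 184, 90)


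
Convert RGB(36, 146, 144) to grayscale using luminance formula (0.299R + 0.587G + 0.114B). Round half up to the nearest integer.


Gray = 0.299×R + 0.587×G + 0.114×B
Gray = 0.299×36 + 0.587×146 + 0.114×144
Gray = 10.764 + 85.702 + 16.416
Gray = 112.882 → round half up → 113
Gray = 113


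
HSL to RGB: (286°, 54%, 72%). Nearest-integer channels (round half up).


H=286°, S=0.54, L=0.72
C = (1-|2L-1|)×S = (1-|0.44|)×0.54 = 0.3024
H' = H/60 = 286/60 ≈ 4.7667; X = C×(1-|H' mod 2 - 1|) = 0.23184
m = L - C/2 = 0.72 - 0.1512 = 0.5688
Sector ⌊H'⌋ = 4 → (R',G',B') = (0.23184, 0.0, 0.3024)
RGB = ((R'+m)×255, (G'+m)×255, (B'+m)×255) = (204.1632, 145.044, 222.156)
Round half up → RGB(204, 145, 222)


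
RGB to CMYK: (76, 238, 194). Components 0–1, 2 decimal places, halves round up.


R'=76/255≈0.2980, G'=238/255≈0.9333, B'=194/255≈0.7608
K = 1 - max(R',G',B') = 1 - 238/255 = 17/255 = 0.06666… → 0.07
(1-R'-K)/(1-K) simplifies to (max-R)/max with max = 238:
C = (238-76)/238 = 162/238 = 0.68067… → 0.68
M = (238-238)/238 = 0/238 = 0 → 0.00
Y = (238-194)/238 = 44/238 = 0.18487… → 0.18
= CMYK(0.68, 0.00, 0.18, 0.07)


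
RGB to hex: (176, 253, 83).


R = 176 → B0 (hex)
G = 253 → FD (hex)
B = 83 → 53 (hex)
Hex = #B0FD53


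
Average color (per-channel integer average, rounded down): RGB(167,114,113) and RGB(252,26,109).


Midpoint: each channel = ⌊(C₁+C₂)/2⌋
R: ⌊(167+252)/2⌋ = 209
G: ⌊(114+26)/2⌋ = 70
B: ⌊(113+109)/2⌋ = 111
= RGB(209, 70, 111)


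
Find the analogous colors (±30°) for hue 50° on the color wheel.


Base hue: 50°
Left analog: (50 - 30) mod 360 = 20°
Right analog: (50 + 30) mod 360 = 80°
Analogous hues = 20° and 80°


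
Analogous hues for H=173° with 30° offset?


Base hue: 173°
Left analog: (173 - 30) mod 360 = 143°
Right analog: (173 + 30) mod 360 = 203°
Analogous hues = 143° and 203°


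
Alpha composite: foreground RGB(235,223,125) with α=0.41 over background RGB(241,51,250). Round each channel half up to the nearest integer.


C = α×F + (1-α)×B, with 1-α = 0.59
R: 0.41×235 + 0.59×241 = 96.35 + 142.19 = 238.54 → 239
G: 0.41×223 + 0.59×51 = 91.43 + 30.09 = 121.52 → 122
B: 0.41×125 + 0.59×250 = 51.25 + 147.50 = 198.75 → 199
= RGB(239, 122, 199)


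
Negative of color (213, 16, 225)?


Invert: (255-R, 255-G, 255-B)
R: 255-213 = 42
G: 255-16 = 239
B: 255-225 = 30
= RGB(42, 239, 30)


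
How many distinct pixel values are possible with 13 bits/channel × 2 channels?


Total bits = 13 bits/channel × 2 channels = 26 bits
Distinct pixel values = 2^26
= 67,108,864 pixel values


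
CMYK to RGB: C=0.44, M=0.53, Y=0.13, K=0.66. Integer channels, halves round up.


R = 255 × (1-C) × (1-K) = 255 × 0.56 × 0.34 = 48.552 → 49
G = 255 × (1-M) × (1-K) = 255 × 0.47 × 0.34 = 40.749 → 41
B = 255 × (1-Y) × (1-K) = 255 × 0.87 × 0.34 = 75.429 → 75
= RGB(49, 41, 75)


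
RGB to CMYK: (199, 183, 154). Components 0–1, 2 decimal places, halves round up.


R'=199/255≈0.7804, G'=183/255≈0.7176, B'=154/255≈0.6039
K = 1 - max(R',G',B') = 1 - 199/255 = 56/255 = 0.21960… → 0.22
(1-R'-K)/(1-K) simplifies to (max-R)/max with max = 199:
C = (199-199)/199 = 0/199 = 0 → 0.00
M = (199-183)/199 = 16/199 = 0.08040… → 0.08
Y = (199-154)/199 = 45/199 = 0.22613… → 0.23
= CMYK(0.00, 0.08, 0.23, 0.22)


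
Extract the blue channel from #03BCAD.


Color: #03BCAD
R = 03 = 3
G = BC = 188
B = AD = 173
Blue = 173


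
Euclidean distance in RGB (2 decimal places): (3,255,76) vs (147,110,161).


d = √[(R₁-R₂)² + (G₁-G₂)² + (B₁-B₂)²]
d = √[(3-147)² + (255-110)² + (76-161)²]
d = √[20736 + 21025 + 7225]
d = √48986
d ≈ 221.33


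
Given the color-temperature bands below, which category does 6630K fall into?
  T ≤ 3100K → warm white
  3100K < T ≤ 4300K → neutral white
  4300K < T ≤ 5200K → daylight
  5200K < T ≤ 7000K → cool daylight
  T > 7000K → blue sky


Temperature: 6630K
5200K < 6630K ≤ 7000K → cool daylight
Classification: cool daylight


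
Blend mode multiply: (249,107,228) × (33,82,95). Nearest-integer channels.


Multiply: C = A×B/255, rounded to nearest integer
R: 249×33/255 = 8217/255 ≈ 32.224 → 32
G: 107×82/255 = 8774/255 ≈ 34.408 → 34
B: 228×95/255 = 21660/255 ≈ 84.941 → 85
= RGB(32, 34, 85)


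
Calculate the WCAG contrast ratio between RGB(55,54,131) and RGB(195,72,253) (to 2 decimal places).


Linearize each sRGB channel c=v/255: c/12.92 if c ≤ 0.04045 else ((c+0.055)/1.055)^2.4
L = 0.2126×R_lin + 0.7152×G_lin + 0.0722×B_lin
Color 1 (55,54,131):
  R=55: 55/255≈0.2157 > 0.04045 → ((0.2157+0.055)/1.055)^2.4 ≈ 0.03820
  G=54: 54/255≈0.2118 > 0.04045 → ((0.2118+0.055)/1.055)^2.4 ≈ 0.03689
  B=131: 131/255≈0.5137 > 0.04045 → ((0.5137+0.055)/1.055)^2.4 ≈ 0.22697
  L1 = 0.2126×0.03820 + 0.7152×0.03689 + 0.0722×0.22697 ≈ 0.05089
Color 2 (195,72,253):
  R=195: 195/255≈0.7647 > 0.04045 → ((0.7647+0.055)/1.055)^2.4 ≈ 0.54572
  G=72: 72/255≈0.2824 > 0.04045 → ((0.2824+0.055)/1.055)^2.4 ≈ 0.06480
  B=253: 253/255≈0.9922 > 0.04045 → ((0.9922+0.055)/1.055)^2.4 ≈ 0.98225
  L2 = 0.2126×0.54572 + 0.7152×0.06480 + 0.0722×0.98225 ≈ 0.23329
Lighter = 0.23329, Darker = 0.05089
Ratio = (L_lighter + 0.05) / (L_darker + 0.05)
Ratio = (0.23329 + 0.05) / (0.05089 + 0.05) = 0.28329 / 0.10089 ≈ 2.8078
Ratio ≈ 2.81:1


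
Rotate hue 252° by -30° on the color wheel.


New hue = (H + rotation) mod 360
New hue = (252 -30) mod 360
= 222 mod 360
= 222°


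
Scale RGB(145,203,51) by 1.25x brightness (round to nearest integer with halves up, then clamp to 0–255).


Multiply each channel by 1.25, round half up, clamp to [0, 255]
R: 145×1.25 = 181.25 → round → 181
G: 203×1.25 = 253.75 → round → 254
B: 51×1.25 = 63.75 → round → 64
= RGB(181, 254, 64)


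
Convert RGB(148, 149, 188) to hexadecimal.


R = 148 → 94 (hex)
G = 149 → 95 (hex)
B = 188 → BC (hex)
Hex = #9495BC


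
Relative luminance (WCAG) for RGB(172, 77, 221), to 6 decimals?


Linearize each channel (sRGB transfer function): c = v/255; c_lin = c/12.92 if c ≤ 0.04045, else ((c+0.055)/1.055)^2.4
  R: 172/255 ≈ 0.674510 > 0.04045 → ((0.674510+0.055)/1.055)^2.4 ≈ 0.412543
  G: 77/255 ≈ 0.301961 > 0.04045 → ((0.301961+0.055)/1.055)^2.4 ≈ 0.074214
  B: 221/255 ≈ 0.866667 > 0.04045 → ((0.866667+0.055)/1.055)^2.4 ≈ 0.723055
R_lin = 0.412543, G_lin = 0.074214, B_lin = 0.723055
L = 0.2126×R + 0.7152×G + 0.0722×B
L = 0.2126×0.412543 + 0.7152×0.074214 + 0.0722×0.723055
L ≈ 0.192989


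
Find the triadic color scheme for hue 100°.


Triadic: equally spaced at 120° intervals
H1 = 100°
H2 = (100 + 120) mod 360 = 220°
H3 = (100 + 240) mod 360 = 340°
Triadic = 100°, 220°, 340°


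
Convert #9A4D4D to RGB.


9A → 154 (R)
4D → 77 (G)
4D → 77 (B)
= RGB(154, 77, 77)


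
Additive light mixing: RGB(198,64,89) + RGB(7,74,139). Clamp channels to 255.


Additive: each channel = min(255, C₁+C₂)
R: 198+7 = 205 → 205
G: 64+74 = 138 → 138
B: 89+139 = 228 → 228
= RGB(205, 138, 228)


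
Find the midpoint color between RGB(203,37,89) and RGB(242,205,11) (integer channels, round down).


Midpoint: each channel = ⌊(C₁+C₂)/2⌋
R: ⌊(203+242)/2⌋ = 222
G: ⌊(37+205)/2⌋ = 121
B: ⌊(89+11)/2⌋ = 50
= RGB(222, 121, 50)


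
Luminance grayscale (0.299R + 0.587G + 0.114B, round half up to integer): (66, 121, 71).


Gray = 0.299×R + 0.587×G + 0.114×B
Gray = 0.299×66 + 0.587×121 + 0.114×71
Gray = 19.734 + 71.027 + 8.094
Gray = 98.855 → round half up → 99
Gray = 99


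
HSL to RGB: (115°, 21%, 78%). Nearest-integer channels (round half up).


H=115°, S=0.21, L=0.78
C = (1-|2L-1|)×S = (1-|0.56|)×0.21 = 0.0924
H' = H/60 = 115/60 ≈ 1.9167; X = C×(1-|H' mod 2 - 1|) = 0.0077
m = L - C/2 = 0.78 - 0.0462 = 0.7338
Sector ⌊H'⌋ = 1 → (R',G',B') = (0.0077, 0.0924, 0.0)
RGB = ((R'+m)×255, (G'+m)×255, (B'+m)×255) = (189.0825, 210.681, 187.119)
Round half up → RGB(189, 211, 187)


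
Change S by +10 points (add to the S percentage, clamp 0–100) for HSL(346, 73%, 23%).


Original S = 73%
Adjustment = +10 percentage points
New S = 73 + (10) = 83
Clamp to [0, 100] → 83
= HSL(346°, 83%, 23%)


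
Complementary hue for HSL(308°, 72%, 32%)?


Complement = opposite side of color wheel = hue + 180°
H' = (308 + 180) mod 360 = 128°
S and L unchanged.
= HSL(128°, 72%, 32%)


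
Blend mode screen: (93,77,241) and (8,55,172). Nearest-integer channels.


Screen: C = 255 - (255-A)×(255-B)/255, rounded to nearest integer
R: 255 - (255-93)×(255-8)/255 = 255 - 40014/255 ≈ 255 - 156.918 = 98.082 → 98
G: 255 - (255-77)×(255-55)/255 = 255 - 35600/255 ≈ 255 - 139.608 = 115.392 → 115
B: 255 - (255-241)×(255-172)/255 = 255 - 1162/255 ≈ 255 - 4.557 = 250.443 → 250
= RGB(98, 115, 250)


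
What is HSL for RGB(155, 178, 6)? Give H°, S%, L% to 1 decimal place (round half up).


Normalize: R'=155/255≈0.6078, G'=178/255≈0.6980, B'=6/255≈0.0235
Max=178/255, Min=6/255, Δ=Max-Min=172/255
L = (Max+Min)/2 = (178+6)/510 = 184/510 = 0.36078… → L = 36.1%
L ≤ 0.5 → S = Δ/(Max+Min) = 172/(178+6) = 172/184 = 0.93478… → S = 93.5%
(the 1/255 factors cancel in S and H, so raw channel differences can be used)
Max is G' → H = 60 × ((B-R)/Δ + 2) = 60 × ((6-155)/172 + 2)
  -149/172 + 2 = -0.8662… + 2 = 1.1337…
  H = 60 × 1.1337… = 68.023…° → H = 68.0°
= HSL(68.0°, 93.5%, 36.1%)


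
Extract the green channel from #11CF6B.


Color: #11CF6B
R = 11 = 17
G = CF = 207
B = 6B = 107
Green = 207


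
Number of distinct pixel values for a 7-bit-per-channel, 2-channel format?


Total bits = 7 bits/channel × 2 channels = 14 bits
Distinct pixel values = 2^14
= 16,384 pixel values


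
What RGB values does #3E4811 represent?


3E → 62 (R)
48 → 72 (G)
11 → 17 (B)
= RGB(62, 72, 17)


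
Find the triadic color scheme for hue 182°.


Triadic: equally spaced at 120° intervals
H1 = 182°
H2 = (182 + 120) mod 360 = 302°
H3 = (182 + 240) mod 360 = 62°
Triadic = 182°, 302°, 62°


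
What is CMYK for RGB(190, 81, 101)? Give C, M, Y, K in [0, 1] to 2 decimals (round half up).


R'=190/255≈0.7451, G'=81/255≈0.3176, B'=101/255≈0.3961
K = 1 - max(R',G',B') = 1 - 190/255 = 65/255 = 0.25490… → 0.25
(1-R'-K)/(1-K) simplifies to (max-R)/max with max = 190:
C = (190-190)/190 = 0/190 = 0 → 0.00
M = (190-81)/190 = 109/190 = 0.57368… → 0.57
Y = (190-101)/190 = 89/190 = 0.46842… → 0.47
= CMYK(0.00, 0.57, 0.47, 0.25)


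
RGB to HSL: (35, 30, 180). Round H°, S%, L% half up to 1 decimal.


Normalize: R'=35/255≈0.1373, G'=30/255≈0.1176, B'=180/255≈0.7059
Max=180/255, Min=30/255, Δ=Max-Min=150/255
L = (Max+Min)/2 = (180+30)/510 = 210/510 = 0.41176… → L = 41.2%
L ≤ 0.5 → S = Δ/(Max+Min) = 150/(180+30) = 150/210 = 0.71428… → S = 71.4%
(the 1/255 factors cancel in S and H, so raw channel differences can be used)
Max is B' → H = 60 × ((R-G)/Δ + 4) = 60 × ((35-30)/150 + 4)
  5/150 + 4 = 0.0333… + 4 = 4.0333…
  H = 60 × 4.0333… = 242° → H = 242.0°
= HSL(242.0°, 71.4%, 41.2%)


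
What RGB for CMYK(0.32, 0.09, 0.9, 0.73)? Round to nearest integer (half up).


R = 255 × (1-C) × (1-K) = 255 × 0.68 × 0.27 = 46.818 → 47
G = 255 × (1-M) × (1-K) = 255 × 0.91 × 0.27 = 62.6535 → 63
B = 255 × (1-Y) × (1-K) = 255 × 0.10 × 0.27 = 6.885 → 7
= RGB(47, 63, 7)


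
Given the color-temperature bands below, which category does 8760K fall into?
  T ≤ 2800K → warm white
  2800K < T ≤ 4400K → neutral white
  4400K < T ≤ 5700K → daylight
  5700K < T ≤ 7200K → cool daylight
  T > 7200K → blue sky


Temperature: 8760K
8760K > 7200K → blue sky
Classification: blue sky


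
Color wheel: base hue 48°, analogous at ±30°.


Base hue: 48°
Left analog: (48 - 30) mod 360 = 18°
Right analog: (48 + 30) mod 360 = 78°
Analogous hues = 18° and 78°


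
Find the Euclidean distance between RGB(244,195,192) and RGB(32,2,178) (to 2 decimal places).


d = √[(R₁-R₂)² + (G₁-G₂)² + (B₁-B₂)²]
d = √[(244-32)² + (195-2)² + (192-178)²]
d = √[44944 + 37249 + 196]
d = √82389
d ≈ 287.03


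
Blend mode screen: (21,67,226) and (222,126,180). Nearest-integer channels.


Screen: C = 255 - (255-A)×(255-B)/255, rounded to nearest integer
R: 255 - (255-21)×(255-222)/255 = 255 - 7722/255 ≈ 255 - 30.282 = 224.718 → 225
G: 255 - (255-67)×(255-126)/255 = 255 - 24252/255 ≈ 255 - 95.106 = 159.894 → 160
B: 255 - (255-226)×(255-180)/255 = 255 - 2175/255 ≈ 255 - 8.529 = 246.471 → 246
= RGB(225, 160, 246)


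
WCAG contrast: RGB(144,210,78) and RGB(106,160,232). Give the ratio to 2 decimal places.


Linearize each sRGB channel c=v/255: c/12.92 if c ≤ 0.04045 else ((c+0.055)/1.055)^2.4
L = 0.2126×R_lin + 0.7152×G_lin + 0.0722×B_lin
Color 1 (144,210,78):
  R=144: 144/255≈0.5647 > 0.04045 → ((0.5647+0.055)/1.055)^2.4 ≈ 0.27889
  G=210: 210/255≈0.8235 > 0.04045 → ((0.8235+0.055)/1.055)^2.4 ≈ 0.64448
  B=78: 78/255≈0.3059 > 0.04045 → ((0.3059+0.055)/1.055)^2.4 ≈ 0.07619
  L1 = 0.2126×0.27889 + 0.7152×0.64448 + 0.0722×0.07619 ≈ 0.52573
Color 2 (106,160,232):
  R=106: 106/255≈0.4157 > 0.04045 → ((0.4157+0.055)/1.055)^2.4 ≈ 0.14413
  G=160: 160/255≈0.6275 > 0.04045 → ((0.6275+0.055)/1.055)^2.4 ≈ 0.35153
  B=232: 232/255≈0.9098 > 0.04045 → ((0.9098+0.055)/1.055)^2.4 ≈ 0.80695
  L2 = 0.2126×0.14413 + 0.7152×0.35153 + 0.0722×0.80695 ≈ 0.34032
Lighter = 0.52573, Darker = 0.34032
Ratio = (L_lighter + 0.05) / (L_darker + 0.05)
Ratio = (0.52573 + 0.05) / (0.34032 + 0.05) = 0.57573 / 0.39032 ≈ 1.4750
Ratio ≈ 1.48:1


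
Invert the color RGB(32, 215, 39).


Invert: (255-R, 255-G, 255-B)
R: 255-32 = 223
G: 255-215 = 40
B: 255-39 = 216
= RGB(223, 40, 216)


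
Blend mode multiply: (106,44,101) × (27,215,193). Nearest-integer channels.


Multiply: C = A×B/255, rounded to nearest integer
R: 106×27/255 = 2862/255 ≈ 11.224 → 11
G: 44×215/255 = 9460/255 ≈ 37.098 → 37
B: 101×193/255 = 19493/255 ≈ 76.443 → 76
= RGB(11, 37, 76)


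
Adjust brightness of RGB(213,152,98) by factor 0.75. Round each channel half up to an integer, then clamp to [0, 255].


Multiply each channel by 0.75, round half up, clamp to [0, 255]
R: 213×0.75 = 159.75 → round → 160
G: 152×0.75 = 114
B: 98×0.75 = 73.5 → round → 74
= RGB(160, 114, 74)


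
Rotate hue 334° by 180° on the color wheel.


New hue = (H + rotation) mod 360
New hue = (334 + 180) mod 360
= 514 mod 360
= 154°


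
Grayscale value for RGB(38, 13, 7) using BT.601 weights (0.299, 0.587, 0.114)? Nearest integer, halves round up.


Gray = 0.299×R + 0.587×G + 0.114×B
Gray = 0.299×38 + 0.587×13 + 0.114×7
Gray = 11.362 + 7.631 + 0.798
Gray = 19.791 → round half up → 20
Gray = 20


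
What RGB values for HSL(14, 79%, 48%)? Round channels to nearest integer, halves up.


H=14°, S=0.79, L=0.48
C = (1-|2L-1|)×S = (1-|-0.04|)×0.79 = 0.7584
H' = H/60 = 14/60 ≈ 0.2333; X = C×(1-|H' mod 2 - 1|) = 0.17696
m = L - C/2 = 0.48 - 0.3792 = 0.1008
Sector ⌊H'⌋ = 0 → (R',G',B') = (0.7584, 0.17696, 0.0)
RGB = ((R'+m)×255, (G'+m)×255, (B'+m)×255) = (219.096, 70.8288, 25.704)
Round half up → RGB(219, 71, 26)


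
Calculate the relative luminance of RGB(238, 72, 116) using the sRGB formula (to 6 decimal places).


Linearize each channel (sRGB transfer function): c = v/255; c_lin = c/12.92 if c ≤ 0.04045, else ((c+0.055)/1.055)^2.4
  R: 238/255 ≈ 0.933333 > 0.04045 → ((0.933333+0.055)/1.055)^2.4 ≈ 0.854993
  G: 72/255 ≈ 0.282353 > 0.04045 → ((0.282353+0.055)/1.055)^2.4 ≈ 0.064803
  B: 116/255 ≈ 0.454902 > 0.04045 → ((0.454902+0.055)/1.055)^2.4 ≈ 0.174647
R_lin = 0.854993, G_lin = 0.064803, B_lin = 0.174647
L = 0.2126×R + 0.7152×G + 0.0722×B
L = 0.2126×0.854993 + 0.7152×0.064803 + 0.0722×0.174647
L ≈ 0.240728


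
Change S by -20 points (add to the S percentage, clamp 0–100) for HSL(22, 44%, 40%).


Original S = 44%
Adjustment = -20 percentage points
New S = 44 + (-20) = 24
Clamp to [0, 100] → 24
= HSL(22°, 24%, 40%)


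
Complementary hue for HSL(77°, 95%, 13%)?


Complement = opposite side of color wheel = hue + 180°
H' = (77 + 180) mod 360 = 257°
S and L unchanged.
= HSL(257°, 95%, 13%)


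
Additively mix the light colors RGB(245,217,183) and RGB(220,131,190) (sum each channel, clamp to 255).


Additive: each channel = min(255, C₁+C₂)
R: 245+220 = 465 → 255
G: 217+131 = 348 → 255
B: 183+190 = 373 → 255
= RGB(255, 255, 255)


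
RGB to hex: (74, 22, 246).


R = 74 → 4A (hex)
G = 22 → 16 (hex)
B = 246 → F6 (hex)
Hex = #4A16F6


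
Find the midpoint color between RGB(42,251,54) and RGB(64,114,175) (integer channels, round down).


Midpoint: each channel = ⌊(C₁+C₂)/2⌋
R: ⌊(42+64)/2⌋ = 53
G: ⌊(251+114)/2⌋ = 182
B: ⌊(54+175)/2⌋ = 114
= RGB(53, 182, 114)


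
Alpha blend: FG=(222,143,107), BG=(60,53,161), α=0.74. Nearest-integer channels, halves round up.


C = α×F + (1-α)×B, with 1-α = 0.26
R: 0.74×222 + 0.26×60 = 164.28 + 15.60 = 179.88 → 180
G: 0.74×143 + 0.26×53 = 105.82 + 13.78 = 119.60 → 120
B: 0.74×107 + 0.26×161 = 79.18 + 41.86 = 121.04 → 121
= RGB(180, 120, 121)


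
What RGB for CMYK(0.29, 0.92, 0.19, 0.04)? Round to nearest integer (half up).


R = 255 × (1-C) × (1-K) = 255 × 0.71 × 0.96 = 173.808 → 174
G = 255 × (1-M) × (1-K) = 255 × 0.08 × 0.96 = 19.584 → 20
B = 255 × (1-Y) × (1-K) = 255 × 0.81 × 0.96 = 198.288 → 198
= RGB(174, 20, 198)


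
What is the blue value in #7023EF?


Color: #7023EF
R = 70 = 112
G = 23 = 35
B = EF = 239
Blue = 239


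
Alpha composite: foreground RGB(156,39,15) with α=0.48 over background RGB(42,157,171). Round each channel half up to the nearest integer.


C = α×F + (1-α)×B, with 1-α = 0.52
R: 0.48×156 + 0.52×42 = 74.88 + 21.84 = 96.72 → 97
G: 0.48×39 + 0.52×157 = 18.72 + 81.64 = 100.36 → 100
B: 0.48×15 + 0.52×171 = 7.20 + 88.92 = 96.12 → 96
= RGB(97, 100, 96)
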